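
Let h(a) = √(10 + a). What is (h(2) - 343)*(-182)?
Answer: 62426 - 364*√3 ≈ 61796.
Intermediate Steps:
(h(2) - 343)*(-182) = (√(10 + 2) - 343)*(-182) = (√12 - 343)*(-182) = (2*√3 - 343)*(-182) = (-343 + 2*√3)*(-182) = 62426 - 364*√3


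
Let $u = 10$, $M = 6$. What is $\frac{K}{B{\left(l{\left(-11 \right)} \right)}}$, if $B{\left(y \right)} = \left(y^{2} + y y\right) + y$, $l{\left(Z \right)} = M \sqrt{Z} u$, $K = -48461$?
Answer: $\frac{48461 \sqrt{11}}{660 \left(- i + 120 \sqrt{11}\right)} \approx 0.61188 + 0.0015374 i$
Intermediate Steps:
$l{\left(Z \right)} = 60 \sqrt{Z}$ ($l{\left(Z \right)} = 6 \sqrt{Z} 10 = 60 \sqrt{Z}$)
$B{\left(y \right)} = y + 2 y^{2}$ ($B{\left(y \right)} = \left(y^{2} + y^{2}\right) + y = 2 y^{2} + y = y + 2 y^{2}$)
$\frac{K}{B{\left(l{\left(-11 \right)} \right)}} = - \frac{48461}{60 \sqrt{-11} \left(1 + 2 \cdot 60 \sqrt{-11}\right)} = - \frac{48461}{60 i \sqrt{11} \left(1 + 2 \cdot 60 i \sqrt{11}\right)} = - \frac{48461}{60 i \sqrt{11} \left(1 + 120 i \sqrt{11}\right)} = - 48461 \left(- \frac{i \sqrt{11}}{660 \left(1 + 120 i \sqrt{11}\right)}\right) = \frac{48461 i \sqrt{11}}{660 \left(1 + 120 i \sqrt{11}\right)}$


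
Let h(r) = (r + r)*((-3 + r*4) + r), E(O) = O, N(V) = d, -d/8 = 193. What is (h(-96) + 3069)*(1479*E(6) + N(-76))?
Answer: 702250650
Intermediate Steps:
d = -1544 (d = -8*193 = -1544)
N(V) = -1544
h(r) = 2*r*(-3 + 5*r) (h(r) = (2*r)*((-3 + 4*r) + r) = (2*r)*(-3 + 5*r) = 2*r*(-3 + 5*r))
(h(-96) + 3069)*(1479*E(6) + N(-76)) = (2*(-96)*(-3 + 5*(-96)) + 3069)*(1479*6 - 1544) = (2*(-96)*(-3 - 480) + 3069)*(8874 - 1544) = (2*(-96)*(-483) + 3069)*7330 = (92736 + 3069)*7330 = 95805*7330 = 702250650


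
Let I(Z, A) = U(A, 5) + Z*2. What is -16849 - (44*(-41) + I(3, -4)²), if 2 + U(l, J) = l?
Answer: -15045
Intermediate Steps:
U(l, J) = -2 + l
I(Z, A) = -2 + A + 2*Z (I(Z, A) = (-2 + A) + Z*2 = (-2 + A) + 2*Z = -2 + A + 2*Z)
-16849 - (44*(-41) + I(3, -4)²) = -16849 - (44*(-41) + (-2 - 4 + 2*3)²) = -16849 - (-1804 + (-2 - 4 + 6)²) = -16849 - (-1804 + 0²) = -16849 - (-1804 + 0) = -16849 - 1*(-1804) = -16849 + 1804 = -15045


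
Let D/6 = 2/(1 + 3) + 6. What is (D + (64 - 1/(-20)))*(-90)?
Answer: -18549/2 ≈ -9274.5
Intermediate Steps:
D = 39 (D = 6*(2/(1 + 3) + 6) = 6*(2/4 + 6) = 6*(2*(¼) + 6) = 6*(½ + 6) = 6*(13/2) = 39)
(D + (64 - 1/(-20)))*(-90) = (39 + (64 - 1/(-20)))*(-90) = (39 + (64 - 1*(-1/20)))*(-90) = (39 + (64 + 1/20))*(-90) = (39 + 1281/20)*(-90) = (2061/20)*(-90) = -18549/2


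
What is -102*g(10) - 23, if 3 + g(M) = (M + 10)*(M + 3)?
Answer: -26237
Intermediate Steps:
g(M) = -3 + (3 + M)*(10 + M) (g(M) = -3 + (M + 10)*(M + 3) = -3 + (10 + M)*(3 + M) = -3 + (3 + M)*(10 + M))
-102*g(10) - 23 = -102*(27 + 10² + 13*10) - 23 = -102*(27 + 100 + 130) - 23 = -102*257 - 23 = -26214 - 23 = -26237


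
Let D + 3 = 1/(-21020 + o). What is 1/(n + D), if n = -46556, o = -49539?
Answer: -70559/3285156482 ≈ -2.1478e-5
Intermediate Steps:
D = -211678/70559 (D = -3 + 1/(-21020 - 49539) = -3 + 1/(-70559) = -3 - 1/70559 = -211678/70559 ≈ -3.0000)
1/(n + D) = 1/(-46556 - 211678/70559) = 1/(-3285156482/70559) = -70559/3285156482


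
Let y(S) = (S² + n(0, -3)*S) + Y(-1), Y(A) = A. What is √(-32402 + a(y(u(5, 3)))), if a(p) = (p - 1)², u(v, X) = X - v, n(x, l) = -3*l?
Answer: I*√32146 ≈ 179.29*I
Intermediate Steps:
y(S) = -1 + S² + 9*S (y(S) = (S² + (-3*(-3))*S) - 1 = (S² + 9*S) - 1 = -1 + S² + 9*S)
a(p) = (-1 + p)²
√(-32402 + a(y(u(5, 3)))) = √(-32402 + (-1 + (-1 + (3 - 1*5)² + 9*(3 - 1*5)))²) = √(-32402 + (-1 + (-1 + (3 - 5)² + 9*(3 - 5)))²) = √(-32402 + (-1 + (-1 + (-2)² + 9*(-2)))²) = √(-32402 + (-1 + (-1 + 4 - 18))²) = √(-32402 + (-1 - 15)²) = √(-32402 + (-16)²) = √(-32402 + 256) = √(-32146) = I*√32146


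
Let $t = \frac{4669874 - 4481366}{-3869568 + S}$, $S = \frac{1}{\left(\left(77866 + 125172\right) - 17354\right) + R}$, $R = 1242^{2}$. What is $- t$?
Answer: $\frac{325788573984}{6687573156863} \approx 0.048716$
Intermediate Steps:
$R = 1542564$
$S = \frac{1}{1728248}$ ($S = \frac{1}{\left(\left(77866 + 125172\right) - 17354\right) + 1542564} = \frac{1}{\left(203038 - 17354\right) + 1542564} = \frac{1}{185684 + 1542564} = \frac{1}{1728248} \approx 5.7862 \cdot 10^{-7}$)
$t = - \frac{325788573984}{6687573156863}$ ($t = \frac{4669874 - 4481366}{-3869568 + \frac{1}{1728248}} = \frac{188508}{- \frac{6687573156863}{1728248}} = 188508 \left(- \frac{1728248}{6687573156863}\right) = - \frac{325788573984}{6687573156863} \approx -0.048716$)
$- t = \left(-1\right) \left(- \frac{325788573984}{6687573156863}\right) = \frac{325788573984}{6687573156863}$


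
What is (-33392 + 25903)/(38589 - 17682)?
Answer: -7489/20907 ≈ -0.35821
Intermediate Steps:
(-33392 + 25903)/(38589 - 17682) = -7489/20907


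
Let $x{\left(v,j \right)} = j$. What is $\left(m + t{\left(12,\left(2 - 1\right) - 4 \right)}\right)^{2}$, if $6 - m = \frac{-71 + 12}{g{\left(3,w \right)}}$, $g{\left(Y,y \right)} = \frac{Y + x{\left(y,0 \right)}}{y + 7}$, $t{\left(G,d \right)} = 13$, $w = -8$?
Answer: $\frac{4}{9} \approx 0.44444$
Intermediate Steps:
$g{\left(Y,y \right)} = \frac{Y}{7 + y}$ ($g{\left(Y,y \right)} = \frac{Y + 0}{y + 7} = \frac{Y}{7 + y}$)
$m = - \frac{41}{3}$ ($m = 6 - \frac{-71 + 12}{3 \frac{1}{7 - 8}} = 6 - - \frac{59}{3 \frac{1}{-1}} = 6 - - \frac{59}{3 \left(-1\right)} = 6 - - \frac{59}{-3} = 6 - \left(-59\right) \left(- \frac{1}{3}\right) = 6 - \frac{59}{3} = - \frac{41}{3} \approx -13.667$)
$\left(m + t{\left(12,\left(2 - 1\right) - 4 \right)}\right)^{2} = \left(- \frac{41}{3} + 13\right)^{2} = \left(- \frac{2}{3}\right)^{2} = \frac{4}{9}$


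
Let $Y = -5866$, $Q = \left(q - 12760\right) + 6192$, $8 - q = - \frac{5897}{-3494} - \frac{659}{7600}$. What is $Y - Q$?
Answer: $\frac{9235634127}{13277200} \approx 695.6$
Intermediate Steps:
$q = \frac{84960273}{13277200}$ ($q = 8 - \left(- \frac{5897}{-3494} - \frac{659}{7600}\right) = 8 - \left(\left(-5897\right) \left(- \frac{1}{3494}\right) - \frac{659}{7600}\right) = 8 - \left(\frac{5897}{3494} - \frac{659}{7600}\right) = 8 - \frac{21257327}{13277200} = \frac{84960273}{13277200} \approx 6.399$)
$Q = - \frac{87119689327}{13277200}$ ($Q = \left(\frac{84960273}{13277200} - 12760\right) + 6192 = - \frac{169332111727}{13277200} + 6192 = - \frac{87119689327}{13277200} \approx -6561.6$)
$Y - Q = -5866 - - \frac{87119689327}{13277200} = -5866 + \frac{87119689327}{13277200} = \frac{9235634127}{13277200}$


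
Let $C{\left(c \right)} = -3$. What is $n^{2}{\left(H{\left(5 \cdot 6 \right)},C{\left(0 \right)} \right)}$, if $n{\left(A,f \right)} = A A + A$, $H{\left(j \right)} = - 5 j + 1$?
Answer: $486290704$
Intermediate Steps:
$H{\left(j \right)} = 1 - 5 j$
$n{\left(A,f \right)} = A + A^{2}$ ($n{\left(A,f \right)} = A^{2} + A = A + A^{2}$)
$n^{2}{\left(H{\left(5 \cdot 6 \right)},C{\left(0 \right)} \right)} = \left(\left(1 - 5 \cdot 5 \cdot 6\right) \left(1 + \left(1 - 5 \cdot 5 \cdot 6\right)\right)\right)^{2} = \left(\left(1 - 150\right) \left(1 + \left(1 - 150\right)\right)\right)^{2} = \left(- 149 \left(1 - 149\right)\right)^{2} = \left(\left(-149\right) \left(-148\right)\right)^{2} = 22052^{2} = 486290704$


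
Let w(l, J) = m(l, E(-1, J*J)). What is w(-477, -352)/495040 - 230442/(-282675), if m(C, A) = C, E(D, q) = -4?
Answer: 7596211447/9329028800 ≈ 0.81426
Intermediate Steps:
w(l, J) = l
w(-477, -352)/495040 - 230442/(-282675) = -477/495040 - 230442/(-282675) = -477*1/495040 - 230442*(-1/282675) = -477/495040 + 76814/94225 = 7596211447/9329028800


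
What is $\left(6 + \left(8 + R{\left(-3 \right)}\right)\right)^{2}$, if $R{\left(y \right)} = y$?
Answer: $121$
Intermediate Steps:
$\left(6 + \left(8 + R{\left(-3 \right)}\right)\right)^{2} = \left(6 + \left(8 - 3\right)\right)^{2} = \left(6 + 5\right)^{2} = 11^{2} = 121$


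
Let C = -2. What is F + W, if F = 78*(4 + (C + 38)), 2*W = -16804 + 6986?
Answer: -1789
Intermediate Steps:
W = -4909 (W = (-16804 + 6986)/2 = (1/2)*(-9818) = -4909)
F = 3120 (F = 78*(4 + (-2 + 38)) = 78*(4 + 36) = 78*40 = 3120)
F + W = 3120 - 4909 = -1789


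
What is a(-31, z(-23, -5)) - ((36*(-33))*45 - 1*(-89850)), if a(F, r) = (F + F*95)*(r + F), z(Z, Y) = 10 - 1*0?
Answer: 26106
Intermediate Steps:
z(Z, Y) = 10 (z(Z, Y) = 10 + 0 = 10)
a(F, r) = 96*F*(F + r) (a(F, r) = (F + 95*F)*(F + r) = (96*F)*(F + r) = 96*F*(F + r))
a(-31, z(-23, -5)) - ((36*(-33))*45 - 1*(-89850)) = 96*(-31)*(-31 + 10) - ((36*(-33))*45 - 1*(-89850)) = 96*(-31)*(-21) - (-1188*45 + 89850) = 62496 - (-53460 + 89850) = 62496 - 1*36390 = 62496 - 36390 = 26106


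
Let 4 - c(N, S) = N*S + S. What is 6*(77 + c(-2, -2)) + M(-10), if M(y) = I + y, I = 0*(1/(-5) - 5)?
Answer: 464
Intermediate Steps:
I = 0 (I = 0*(1*(-1/5) - 5) = 0*(-1/5 - 5) = 0*(-26/5) = 0)
c(N, S) = 4 - S - N*S (c(N, S) = 4 - (N*S + S) = 4 - (S + N*S) = 4 + (-S - N*S) = 4 - S - N*S)
M(y) = y (M(y) = 0 + y = y)
6*(77 + c(-2, -2)) + M(-10) = 6*(77 + (4 - 1*(-2) - 1*(-2)*(-2))) - 10 = 6*(77 + (4 + 2 - 4)) - 10 = 6*(77 + 2) - 10 = 6*79 - 10 = 474 - 10 = 464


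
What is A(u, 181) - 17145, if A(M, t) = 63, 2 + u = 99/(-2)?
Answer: -17082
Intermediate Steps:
u = -103/2 (u = -2 + 99/(-2) = -2 + 99*(-½) = -2 - 99/2 = -103/2 ≈ -51.500)
A(u, 181) - 17145 = 63 - 17145 = -17082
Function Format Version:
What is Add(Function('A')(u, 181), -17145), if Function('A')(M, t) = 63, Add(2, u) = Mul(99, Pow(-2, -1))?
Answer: -17082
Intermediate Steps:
u = Rational(-103, 2) (u = Add(-2, Mul(99, Pow(-2, -1))) = Add(-2, Mul(99, Rational(-1, 2))) = Add(-2, Rational(-99, 2)) = Rational(-103, 2) ≈ -51.500)
Add(Function('A')(u, 181), -17145) = Add(63, -17145) = -17082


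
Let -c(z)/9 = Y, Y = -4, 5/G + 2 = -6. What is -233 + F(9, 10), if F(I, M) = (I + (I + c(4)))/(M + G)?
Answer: -5681/25 ≈ -227.24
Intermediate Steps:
G = -5/8 (G = 5/(-2 - 6) = 5/(-8) = 5*(-⅛) = -5/8 ≈ -0.62500)
c(z) = 36 (c(z) = -9*(-4) = 36)
F(I, M) = (36 + 2*I)/(-5/8 + M) (F(I, M) = (I + (I + 36))/(M - 5/8) = (I + (36 + I))/(-5/8 + M) = (36 + 2*I)/(-5/8 + M))
-233 + F(9, 10) = -233 + 16*(18 + 9)/(-5 + 8*10) = -233 + 16*27/(-5 + 80) = -233 + 16*27/75 = -233 + 16*(1/75)*27 = -233 + 144/25 = -5681/25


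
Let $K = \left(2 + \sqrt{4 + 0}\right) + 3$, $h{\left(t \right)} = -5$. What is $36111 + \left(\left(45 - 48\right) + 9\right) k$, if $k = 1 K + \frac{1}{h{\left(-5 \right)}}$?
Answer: $\frac{180759}{5} \approx 36152.0$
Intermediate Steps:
$K = 7$ ($K = \left(2 + \sqrt{4}\right) + 3 = \left(2 + 2\right) + 3 = 4 + 3 = 7$)
$k = \frac{34}{5}$ ($k = 1 \cdot 7 + \frac{1}{-5} = 7 - \frac{1}{5} = \frac{34}{5} \approx 6.8$)
$36111 + \left(\left(45 - 48\right) + 9\right) k = 36111 + \left(\left(45 - 48\right) + 9\right) \frac{34}{5} = 36111 + \left(-3 + 9\right) \frac{34}{5} = 36111 + 6 \cdot \frac{34}{5} = 36111 + \frac{204}{5} = \frac{180759}{5}$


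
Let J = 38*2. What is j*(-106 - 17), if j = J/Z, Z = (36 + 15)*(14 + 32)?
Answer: -1558/391 ≈ -3.9847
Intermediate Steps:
J = 76
Z = 2346 (Z = 51*46 = 2346)
j = 38/1173 (j = 76/2346 = 76*(1/2346) = 38/1173 ≈ 0.032396)
j*(-106 - 17) = 38*(-106 - 17)/1173 = (38/1173)*(-123) = -1558/391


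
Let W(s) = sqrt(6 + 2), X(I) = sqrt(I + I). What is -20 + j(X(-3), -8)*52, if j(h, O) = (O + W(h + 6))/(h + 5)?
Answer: -2700/31 + 520*sqrt(2)/31 - 208*I*sqrt(3)/31 + 416*I*sqrt(6)/31 ≈ -63.375 + 21.249*I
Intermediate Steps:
X(I) = sqrt(2)*sqrt(I) (X(I) = sqrt(2*I) = sqrt(2)*sqrt(I))
W(s) = 2*sqrt(2) (W(s) = sqrt(8) = 2*sqrt(2))
j(h, O) = (O + 2*sqrt(2))/(5 + h) (j(h, O) = (O + 2*sqrt(2))/(h + 5) = (O + 2*sqrt(2))/(5 + h))
-20 + j(X(-3), -8)*52 = -20 + ((-8 + 2*sqrt(2))/(5 + sqrt(2)*sqrt(-3)))*52 = -20 + ((-8 + 2*sqrt(2))/(5 + sqrt(2)*(I*sqrt(3))))*52 = -20 + ((-8 + 2*sqrt(2))/(5 + I*sqrt(6)))*52 = -20 + 52*(-8 + 2*sqrt(2))/(5 + I*sqrt(6))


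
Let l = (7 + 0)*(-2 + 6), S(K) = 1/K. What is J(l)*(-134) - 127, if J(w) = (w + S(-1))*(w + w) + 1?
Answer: -202869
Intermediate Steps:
S(K) = 1/K
l = 28 (l = 7*4 = 28)
J(w) = 1 + 2*w*(-1 + w) (J(w) = (w + 1/(-1))*(w + w) + 1 = (w - 1)*(2*w) + 1 = (-1 + w)*(2*w) + 1 = 2*w*(-1 + w) + 1 = 1 + 2*w*(-1 + w))
J(l)*(-134) - 127 = (1 - 2*28 + 2*28²)*(-134) - 127 = (1 - 56 + 2*784)*(-134) - 127 = (1 - 56 + 1568)*(-134) - 127 = 1513*(-134) - 127 = -202742 - 127 = -202869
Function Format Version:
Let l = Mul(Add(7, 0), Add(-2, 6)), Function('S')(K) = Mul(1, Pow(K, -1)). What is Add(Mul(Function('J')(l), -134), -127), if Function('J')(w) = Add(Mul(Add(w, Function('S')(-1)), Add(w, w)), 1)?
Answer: -202869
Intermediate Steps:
Function('S')(K) = Pow(K, -1)
l = 28 (l = Mul(7, 4) = 28)
Function('J')(w) = Add(1, Mul(2, w, Add(-1, w))) (Function('J')(w) = Add(Mul(Add(w, Pow(-1, -1)), Add(w, w)), 1) = Add(Mul(Add(w, -1), Mul(2, w)), 1) = Add(Mul(Add(-1, w), Mul(2, w)), 1) = Add(Mul(2, w, Add(-1, w)), 1) = Add(1, Mul(2, w, Add(-1, w))))
Add(Mul(Function('J')(l), -134), -127) = Add(Mul(Add(1, Mul(-2, 28), Mul(2, Pow(28, 2))), -134), -127) = Add(Mul(Add(1, -56, Mul(2, 784)), -134), -127) = Add(Mul(Add(1, -56, 1568), -134), -127) = Add(Mul(1513, -134), -127) = Add(-202742, -127) = -202869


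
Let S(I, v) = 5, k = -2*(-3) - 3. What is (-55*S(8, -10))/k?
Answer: -275/3 ≈ -91.667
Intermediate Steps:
k = 3 (k = 6 - 3 = 3)
(-55*S(8, -10))/k = -55*5/3 = -275*⅓ = -275/3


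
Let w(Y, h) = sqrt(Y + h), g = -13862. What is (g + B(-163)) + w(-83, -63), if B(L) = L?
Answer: -14025 + I*sqrt(146) ≈ -14025.0 + 12.083*I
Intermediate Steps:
(g + B(-163)) + w(-83, -63) = (-13862 - 163) + sqrt(-83 - 63) = -14025 + sqrt(-146) = -14025 + I*sqrt(146)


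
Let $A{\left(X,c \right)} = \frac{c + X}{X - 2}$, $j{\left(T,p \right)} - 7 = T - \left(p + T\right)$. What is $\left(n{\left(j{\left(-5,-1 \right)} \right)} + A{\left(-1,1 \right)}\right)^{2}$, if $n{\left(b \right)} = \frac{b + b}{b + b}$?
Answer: $1$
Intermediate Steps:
$j{\left(T,p \right)} = 7 - p$ ($j{\left(T,p \right)} = 7 + \left(T - \left(p + T\right)\right) = 7 + \left(T - \left(T + p\right)\right) = 7 - p$)
$A{\left(X,c \right)} = \frac{X + c}{-2 + X}$
$n{\left(b \right)} = 1$ ($n{\left(b \right)} = \frac{2 b}{2 b} = 2 b \frac{1}{2 b} = 1$)
$\left(n{\left(j{\left(-5,-1 \right)} \right)} + A{\left(-1,1 \right)}\right)^{2} = \left(1 + \frac{-1 + 1}{-2 - 1}\right)^{2} = \left(1 + \frac{1}{-3} \cdot 0\right)^{2} = \left(1 - 0\right)^{2} = \left(1 + 0\right)^{2} = 1^{2} = 1$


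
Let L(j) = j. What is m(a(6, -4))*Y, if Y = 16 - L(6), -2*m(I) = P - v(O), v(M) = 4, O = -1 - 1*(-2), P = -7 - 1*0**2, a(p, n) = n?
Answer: 55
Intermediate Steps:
P = -7 (P = -7 - 1*0 = -7 + 0 = -7)
O = 1 (O = -1 + 2 = 1)
m(I) = 11/2 (m(I) = -(-7 - 1*4)/2 = -(-7 - 4)/2 = -1/2*(-11) = 11/2)
Y = 10 (Y = 16 - 1*6 = 16 - 6 = 10)
m(a(6, -4))*Y = (11/2)*10 = 55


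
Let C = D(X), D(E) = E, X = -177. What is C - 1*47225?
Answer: -47402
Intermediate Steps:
C = -177
C - 1*47225 = -177 - 1*47225 = -177 - 47225 = -47402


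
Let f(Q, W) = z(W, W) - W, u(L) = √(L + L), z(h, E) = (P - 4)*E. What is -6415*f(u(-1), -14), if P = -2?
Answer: -628670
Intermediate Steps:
z(h, E) = -6*E (z(h, E) = (-2 - 4)*E = -6*E)
u(L) = √2*√L (u(L) = √(2*L) = √2*√L)
f(Q, W) = -7*W (f(Q, W) = -6*W - W = -7*W)
-6415*f(u(-1), -14) = -(-44905)*(-14) = -6415*98 = -628670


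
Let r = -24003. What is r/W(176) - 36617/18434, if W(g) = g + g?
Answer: -227680243/3244384 ≈ -70.177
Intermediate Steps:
W(g) = 2*g
r/W(176) - 36617/18434 = -24003/(2*176) - 36617/18434 = -24003/352 - 36617*1/18434 = -24003*1/352 - 36617/18434 = -24003/352 - 36617/18434 = -227680243/3244384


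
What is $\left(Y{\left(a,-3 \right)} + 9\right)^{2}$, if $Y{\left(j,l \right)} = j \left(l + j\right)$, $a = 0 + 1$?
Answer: $49$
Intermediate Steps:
$a = 1$
$Y{\left(j,l \right)} = j \left(j + l\right)$
$\left(Y{\left(a,-3 \right)} + 9\right)^{2} = \left(1 \left(1 - 3\right) + 9\right)^{2} = \left(1 \left(-2\right) + 9\right)^{2} = \left(-2 + 9\right)^{2} = 7^{2} = 49$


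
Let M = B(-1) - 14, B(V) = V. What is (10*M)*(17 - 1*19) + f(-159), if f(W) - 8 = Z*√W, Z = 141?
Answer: 308 + 141*I*√159 ≈ 308.0 + 1777.9*I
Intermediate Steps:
M = -15 (M = -1 - 14 = -15)
f(W) = 8 + 141*√W
(10*M)*(17 - 1*19) + f(-159) = (10*(-15))*(17 - 1*19) + (8 + 141*√(-159)) = -150*(17 - 19) + (8 + 141*(I*√159)) = -150*(-2) + (8 + 141*I*√159) = 300 + (8 + 141*I*√159) = 308 + 141*I*√159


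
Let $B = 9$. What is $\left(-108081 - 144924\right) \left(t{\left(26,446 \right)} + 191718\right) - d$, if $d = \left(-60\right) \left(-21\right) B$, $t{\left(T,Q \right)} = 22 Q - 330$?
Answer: $-50904617340$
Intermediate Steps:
$t{\left(T,Q \right)} = -330 + 22 Q$
$d = 11340$ ($d = \left(-60\right) \left(-21\right) 9 = 1260 \cdot 9 = 11340$)
$\left(-108081 - 144924\right) \left(t{\left(26,446 \right)} + 191718\right) - d = \left(-108081 - 144924\right) \left(\left(-330 + 22 \cdot 446\right) + 191718\right) - 11340 = - 253005 \left(\left(-330 + 9812\right) + 191718\right) - 11340 = - 253005 \left(9482 + 191718\right) - 11340 = \left(-253005\right) 201200 - 11340 = -50904606000 - 11340 = -50904617340$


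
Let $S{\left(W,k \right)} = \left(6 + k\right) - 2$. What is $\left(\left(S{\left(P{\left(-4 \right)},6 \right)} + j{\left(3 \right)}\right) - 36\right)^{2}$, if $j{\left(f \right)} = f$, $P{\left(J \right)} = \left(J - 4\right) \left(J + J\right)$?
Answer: $529$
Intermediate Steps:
$P{\left(J \right)} = 2 J \left(-4 + J\right)$ ($P{\left(J \right)} = \left(-4 + J\right) 2 J = 2 J \left(-4 + J\right)$)
$S{\left(W,k \right)} = 4 + k$
$\left(\left(S{\left(P{\left(-4 \right)},6 \right)} + j{\left(3 \right)}\right) - 36\right)^{2} = \left(\left(\left(4 + 6\right) + 3\right) - 36\right)^{2} = \left(\left(10 + 3\right) - 36\right)^{2} = \left(13 - 36\right)^{2} = \left(-23\right)^{2} = 529$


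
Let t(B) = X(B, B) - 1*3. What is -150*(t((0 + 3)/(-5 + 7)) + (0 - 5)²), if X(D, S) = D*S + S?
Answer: -7725/2 ≈ -3862.5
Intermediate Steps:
X(D, S) = S + D*S
t(B) = -3 + B*(1 + B) (t(B) = B*(1 + B) - 1*3 = B*(1 + B) - 3 = -3 + B*(1 + B))
-150*(t((0 + 3)/(-5 + 7)) + (0 - 5)²) = -150*((-3 + ((0 + 3)/(-5 + 7))*(1 + (0 + 3)/(-5 + 7))) + (0 - 5)²) = -150*((-3 + (3/2)*(1 + 3/2)) + (-5)²) = -150*((-3 + (3*(½))*(1 + 3*(½))) + 25) = -150*((-3 + 3*(1 + 3/2)/2) + 25) = -150*((-3 + (3/2)*(5/2)) + 25) = -150*((-3 + 15/4) + 25) = -150*(¾ + 25) = -150*103/4 = -7725/2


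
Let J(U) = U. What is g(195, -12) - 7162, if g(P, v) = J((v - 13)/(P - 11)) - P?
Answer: -1353713/184 ≈ -7357.1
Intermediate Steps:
g(P, v) = -P + (-13 + v)/(-11 + P) (g(P, v) = (v - 13)/(P - 11) - P = (-13 + v)/(-11 + P) - P = -P + (-13 + v)/(-11 + P))
g(195, -12) - 7162 = (-13 - 12 - 1*195*(-11 + 195))/(-11 + 195) - 7162 = (-13 - 12 - 1*195*184)/184 - 7162 = (-13 - 12 - 35880)/184 - 7162 = (1/184)*(-35905) - 7162 = -35905/184 - 7162 = -1353713/184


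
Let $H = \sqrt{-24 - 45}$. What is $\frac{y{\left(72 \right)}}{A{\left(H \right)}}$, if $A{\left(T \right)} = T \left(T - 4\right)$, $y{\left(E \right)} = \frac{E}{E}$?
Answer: $- \frac{1}{85} + \frac{4 i \sqrt{69}}{5865} \approx -0.011765 + 0.0056652 i$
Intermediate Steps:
$y{\left(E \right)} = 1$
$H = i \sqrt{69}$ ($H = \sqrt{-69} = i \sqrt{69} \approx 8.3066 i$)
$A{\left(T \right)} = T \left(-4 + T\right)$
$\frac{y{\left(72 \right)}}{A{\left(H \right)}} = 1 \frac{1}{i \sqrt{69} \left(-4 + i \sqrt{69}\right)} = 1 \left(- \frac{i \sqrt{69}}{69 \left(-4 + i \sqrt{69}\right)}\right) = - \frac{i \sqrt{69}}{69 \left(-4 + i \sqrt{69}\right)}$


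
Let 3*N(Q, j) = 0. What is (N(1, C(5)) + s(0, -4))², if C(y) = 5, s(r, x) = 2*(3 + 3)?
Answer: 144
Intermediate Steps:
s(r, x) = 12 (s(r, x) = 2*6 = 12)
N(Q, j) = 0 (N(Q, j) = (⅓)*0 = 0)
(N(1, C(5)) + s(0, -4))² = (0 + 12)² = 12² = 144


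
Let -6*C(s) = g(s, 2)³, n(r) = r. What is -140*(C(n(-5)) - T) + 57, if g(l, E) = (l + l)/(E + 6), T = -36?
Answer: -482743/96 ≈ -5028.6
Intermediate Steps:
g(l, E) = 2*l/(6 + E) (g(l, E) = (2*l)/(6 + E) = 2*l/(6 + E))
C(s) = -s³/384 (C(s) = -8*s³/(6 + 2)³/6 = -s³/64/6 = -s³/384)
-140*(C(n(-5)) - T) + 57 = -140*(-1/384*(-5)³ - 1*(-36)) + 57 = -140*(-1/384*(-125) + 36) + 57 = -140*(125/384 + 36) + 57 = -140*13949/384 + 57 = -488215/96 + 57 = -482743/96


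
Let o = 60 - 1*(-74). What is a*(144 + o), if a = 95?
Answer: 26410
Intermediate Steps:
o = 134 (o = 60 + 74 = 134)
a*(144 + o) = 95*(144 + 134) = 95*278 = 26410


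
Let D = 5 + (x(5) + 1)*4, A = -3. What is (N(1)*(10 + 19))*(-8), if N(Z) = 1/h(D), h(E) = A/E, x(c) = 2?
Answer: 3944/3 ≈ 1314.7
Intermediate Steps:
D = 17 (D = 5 + (2 + 1)*4 = 5 + 3*4 = 5 + 12 = 17)
h(E) = -3/E
N(Z) = -17/3 (N(Z) = 1/(-3/17) = -17/3)
(N(1)*(10 + 19))*(-8) = -17*(10 + 19)/3*(-8) = -17/3*29*(-8) = -493/3*(-8) = 3944/3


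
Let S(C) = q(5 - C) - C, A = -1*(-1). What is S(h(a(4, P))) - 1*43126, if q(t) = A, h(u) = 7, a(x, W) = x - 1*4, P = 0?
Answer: -43132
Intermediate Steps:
a(x, W) = -4 + x (a(x, W) = x - 4 = -4 + x)
A = 1
q(t) = 1
S(C) = 1 - C
S(h(a(4, P))) - 1*43126 = (1 - 1*7) - 1*43126 = (1 - 7) - 43126 = -6 - 43126 = -43132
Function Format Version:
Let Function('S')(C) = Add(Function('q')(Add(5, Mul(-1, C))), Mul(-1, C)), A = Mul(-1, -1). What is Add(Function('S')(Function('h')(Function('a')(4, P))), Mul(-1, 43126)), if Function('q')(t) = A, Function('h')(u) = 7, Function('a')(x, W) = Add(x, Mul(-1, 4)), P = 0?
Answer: -43132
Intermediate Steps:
Function('a')(x, W) = Add(-4, x) (Function('a')(x, W) = Add(x, -4) = Add(-4, x))
A = 1
Function('q')(t) = 1
Function('S')(C) = Add(1, Mul(-1, C))
Add(Function('S')(Function('h')(Function('a')(4, P))), Mul(-1, 43126)) = Add(Add(1, Mul(-1, 7)), Mul(-1, 43126)) = Add(Add(1, -7), -43126) = Add(-6, -43126) = -43132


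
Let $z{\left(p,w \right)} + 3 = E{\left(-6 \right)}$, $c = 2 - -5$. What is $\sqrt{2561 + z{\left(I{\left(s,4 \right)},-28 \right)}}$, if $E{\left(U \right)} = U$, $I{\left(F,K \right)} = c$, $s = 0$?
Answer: $2 \sqrt{638} \approx 50.517$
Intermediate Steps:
$c = 7$ ($c = 2 + 5 = 7$)
$I{\left(F,K \right)} = 7$
$z{\left(p,w \right)} = -9$ ($z{\left(p,w \right)} = -3 - 6 = -9$)
$\sqrt{2561 + z{\left(I{\left(s,4 \right)},-28 \right)}} = \sqrt{2561 - 9} = \sqrt{2552} = 2 \sqrt{638}$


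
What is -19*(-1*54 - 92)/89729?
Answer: 2774/89729 ≈ 0.030915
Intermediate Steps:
-19*(-1*54 - 92)/89729 = -19*(-54 - 92)*(1/89729) = -19*(-146)*(1/89729) = 2774*(1/89729) = 2774/89729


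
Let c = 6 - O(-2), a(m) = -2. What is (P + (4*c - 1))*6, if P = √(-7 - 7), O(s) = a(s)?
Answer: 186 + 6*I*√14 ≈ 186.0 + 22.45*I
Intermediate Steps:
O(s) = -2
c = 8 (c = 6 - 1*(-2) = 6 + 2 = 8)
P = I*√14 (P = √(-14) = I*√14 ≈ 3.7417*I)
(P + (4*c - 1))*6 = (I*√14 + (4*8 - 1))*6 = (I*√14 + (32 - 1))*6 = (I*√14 + 31)*6 = (31 + I*√14)*6 = 186 + 6*I*√14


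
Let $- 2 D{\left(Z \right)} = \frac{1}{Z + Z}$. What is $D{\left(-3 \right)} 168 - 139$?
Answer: $-125$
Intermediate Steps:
$D{\left(Z \right)} = - \frac{1}{4 Z}$ ($D{\left(Z \right)} = - \frac{1}{2 \left(Z + Z\right)} = - \frac{1}{2 \cdot 2 Z} = - \frac{\frac{1}{2} \frac{1}{Z}}{2} = - \frac{1}{4 Z}$)
$D{\left(-3 \right)} 168 - 139 = - \frac{1}{4 \left(-3\right)} 168 - 139 = \left(- \frac{1}{4}\right) \left(- \frac{1}{3}\right) 168 - 139 = \frac{1}{12} \cdot 168 - 139 = 14 - 139 = -125$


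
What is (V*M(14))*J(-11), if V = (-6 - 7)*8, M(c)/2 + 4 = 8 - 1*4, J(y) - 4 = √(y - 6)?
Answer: 0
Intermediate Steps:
J(y) = 4 + √(-6 + y) (J(y) = 4 + √(y - 6) = 4 + √(-6 + y))
M(c) = 0 (M(c) = -8 + 2*(8 - 1*4) = -8 + 2*(8 - 4) = -8 + 2*4 = -8 + 8 = 0)
V = -104 (V = -13*8 = -104)
(V*M(14))*J(-11) = (-104*0)*(4 + √(-6 - 11)) = 0*(4 + √(-17)) = 0*(4 + I*√17) = 0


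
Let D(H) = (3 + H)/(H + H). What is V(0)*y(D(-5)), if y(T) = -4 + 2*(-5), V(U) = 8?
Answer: -112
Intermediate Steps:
D(H) = (3 + H)/(2*H) (D(H) = (3 + H)/((2*H)) = (3 + H)*(1/(2*H)) = (3 + H)/(2*H))
y(T) = -14 (y(T) = -4 - 10 = -14)
V(0)*y(D(-5)) = 8*(-14) = -112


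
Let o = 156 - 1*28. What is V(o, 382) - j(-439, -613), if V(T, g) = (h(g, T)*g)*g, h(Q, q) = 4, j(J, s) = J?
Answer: 584135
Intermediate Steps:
o = 128 (o = 156 - 28 = 128)
V(T, g) = 4*g² (V(T, g) = (4*g)*g = 4*g²)
V(o, 382) - j(-439, -613) = 4*382² - 1*(-439) = 4*145924 + 439 = 583696 + 439 = 584135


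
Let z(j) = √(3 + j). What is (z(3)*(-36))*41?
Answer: -1476*√6 ≈ -3615.4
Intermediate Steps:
(z(3)*(-36))*41 = (√(3 + 3)*(-36))*41 = (√6*(-36))*41 = -36*√6*41 = -1476*√6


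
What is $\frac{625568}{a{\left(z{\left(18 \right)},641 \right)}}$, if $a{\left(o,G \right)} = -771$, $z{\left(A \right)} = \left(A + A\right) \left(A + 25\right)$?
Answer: $- \frac{625568}{771} \approx -811.37$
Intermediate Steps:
$z{\left(A \right)} = 2 A \left(25 + A\right)$
$\frac{625568}{a{\left(z{\left(18 \right)},641 \right)}} = \frac{625568}{-771} = 625568 \left(- \frac{1}{771}\right) = - \frac{625568}{771}$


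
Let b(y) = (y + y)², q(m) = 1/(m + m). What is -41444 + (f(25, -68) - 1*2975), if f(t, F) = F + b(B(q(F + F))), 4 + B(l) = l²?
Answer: -60788792018943/1368408064 ≈ -44423.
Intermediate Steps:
q(m) = 1/(2*m)
B(l) = -4 + l²
b(y) = 4*y² (b(y) = (2*y)² = 4*y²)
f(t, F) = F + 4*(-4 + 1/(16*F²))² (f(t, F) = F + 4*(-4 + (1/(2*(F + F)))²)² = F + 4*(-4 + (1/(2*((2*F))))²)² = F + 4*(-4 + ((1/(2*F))/2)²)² = F + 4*(-4 + (1/(4*F))²)² = F + 4*(-4 + 1/(16*F²))²)
-41444 + (f(25, -68) - 1*2975) = -41444 + ((-68 + (1/64)*(1 - 64*(-68)²)²/(-68)⁴) - 1*2975) = -41444 + ((-68 + (1/64)*(1/21381376)*(1 - 64*4624)²) - 2975) = -41444 + ((-68 + (1/64)*(1/21381376)*(1 - 295936)²) - 2975) = -41444 + ((-68 + (1/64)*(1/21381376)*(-295935)²) - 2975) = -41444 + ((-68 + (1/64)*(1/21381376)*87577524225) - 2975) = -41444 + ((-68 + 87577524225/1368408064) - 2975) = -41444 + (-5474224127/1368408064 - 2975) = -41444 - 4076488214527/1368408064 = -60788792018943/1368408064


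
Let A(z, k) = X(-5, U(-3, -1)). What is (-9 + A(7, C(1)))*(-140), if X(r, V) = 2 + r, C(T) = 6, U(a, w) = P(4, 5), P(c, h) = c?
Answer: 1680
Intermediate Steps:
U(a, w) = 4
A(z, k) = -3 (A(z, k) = 2 - 5 = -3)
(-9 + A(7, C(1)))*(-140) = (-9 - 3)*(-140) = -12*(-140) = 1680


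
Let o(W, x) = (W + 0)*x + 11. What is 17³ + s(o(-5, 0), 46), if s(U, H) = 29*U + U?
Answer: 5243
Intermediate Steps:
o(W, x) = 11 + W*x (o(W, x) = W*x + 11 = 11 + W*x)
s(U, H) = 30*U
17³ + s(o(-5, 0), 46) = 17³ + 30*(11 - 5*0) = 4913 + 30*(11 + 0) = 4913 + 30*11 = 4913 + 330 = 5243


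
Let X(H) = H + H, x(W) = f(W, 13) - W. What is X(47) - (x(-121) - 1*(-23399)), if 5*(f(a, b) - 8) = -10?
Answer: -23432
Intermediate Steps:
f(a, b) = 6 (f(a, b) = 8 + (⅕)*(-10) = 8 - 2 = 6)
x(W) = 6 - W
X(H) = 2*H
X(47) - (x(-121) - 1*(-23399)) = 2*47 - ((6 - 1*(-121)) - 1*(-23399)) = 94 - ((6 + 121) + 23399) = 94 - (127 + 23399) = 94 - 1*23526 = 94 - 23526 = -23432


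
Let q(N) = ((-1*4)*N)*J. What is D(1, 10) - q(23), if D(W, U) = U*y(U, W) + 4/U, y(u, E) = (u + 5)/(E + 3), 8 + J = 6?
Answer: -1461/10 ≈ -146.10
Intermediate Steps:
J = -2 (J = -8 + 6 = -2)
y(u, E) = (5 + u)/(3 + E)
D(W, U) = 4/U + U*(5 + U)/(3 + W) (D(W, U) = U*((5 + U)/(3 + W)) + 4/U = U*(5 + U)/(3 + W) + 4/U = 4/U + U*(5 + U)/(3 + W))
q(N) = 8*N (q(N) = ((-1*4)*N)*(-2) = -4*N*(-2) = 8*N)
D(1, 10) - q(23) = (12 + 4*1 + 10**2*(5 + 10))/(10*(3 + 1)) - 8*23 = (1/10)*(12 + 4 + 100*15)/4 - 1*184 = (1/10)*(1/4)*(12 + 4 + 1500) - 184 = (1/10)*(1/4)*1516 - 184 = 379/10 - 184 = -1461/10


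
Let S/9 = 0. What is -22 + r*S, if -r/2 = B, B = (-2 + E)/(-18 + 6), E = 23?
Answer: -22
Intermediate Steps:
S = 0 (S = 9*0 = 0)
B = -7/4 (B = (-2 + 23)/(-18 + 6) = 21/(-12) = 21*(-1/12) = -7/4 ≈ -1.7500)
r = 7/2 (r = -2*(-7/4) = 7/2 ≈ 3.5000)
-22 + r*S = -22 + (7/2)*0 = -22 + 0 = -22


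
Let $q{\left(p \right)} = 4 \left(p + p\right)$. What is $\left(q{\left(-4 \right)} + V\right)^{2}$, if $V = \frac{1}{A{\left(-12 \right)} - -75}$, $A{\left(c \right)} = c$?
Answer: $\frac{4060225}{3969} \approx 1023.0$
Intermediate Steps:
$q{\left(p \right)} = 8 p$ ($q{\left(p \right)} = 4 \cdot 2 p = 8 p$)
$V = \frac{1}{63}$ ($V = \frac{1}{-12 - -75} = \frac{1}{-12 + 75} = \frac{1}{63} \approx 0.015873$)
$\left(q{\left(-4 \right)} + V\right)^{2} = \left(8 \left(-4\right) + \frac{1}{63}\right)^{2} = \left(-32 + \frac{1}{63}\right)^{2} = \left(- \frac{2015}{63}\right)^{2} = \frac{4060225}{3969}$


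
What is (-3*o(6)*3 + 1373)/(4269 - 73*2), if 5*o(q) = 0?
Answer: 1373/4123 ≈ 0.33301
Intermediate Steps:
o(q) = 0 (o(q) = (⅕)*0 = 0)
(-3*o(6)*3 + 1373)/(4269 - 73*2) = (-3*0*3 + 1373)/(4269 - 73*2) = (0*3 + 1373)/(4269 - 146) = (0 + 1373)/4123 = 1373*(1/4123) = 1373/4123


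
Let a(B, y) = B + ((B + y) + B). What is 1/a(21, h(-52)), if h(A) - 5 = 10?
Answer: 1/78 ≈ 0.012821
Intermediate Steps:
h(A) = 15 (h(A) = 5 + 10 = 15)
a(B, y) = y + 3*B (a(B, y) = B + (y + 2*B) = y + 3*B)
1/a(21, h(-52)) = 1/(15 + 3*21) = 1/(15 + 63) = 1/78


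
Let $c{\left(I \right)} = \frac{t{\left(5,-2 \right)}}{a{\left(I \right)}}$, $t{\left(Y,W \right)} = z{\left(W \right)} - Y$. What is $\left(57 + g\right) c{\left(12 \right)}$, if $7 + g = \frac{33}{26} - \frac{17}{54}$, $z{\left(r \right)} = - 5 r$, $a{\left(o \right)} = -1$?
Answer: $- \frac{89425}{351} \approx -254.77$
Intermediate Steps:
$t{\left(Y,W \right)} = - Y - 5 W$ ($t{\left(Y,W \right)} = - 5 W - Y = - Y - 5 W$)
$c{\left(I \right)} = -5$ ($c{\left(I \right)} = \frac{\left(-1\right) 5 - -10}{-1} = \left(-5 + 10\right) \left(-1\right) = 5 \left(-1\right) = -5$)
$g = - \frac{2122}{351}$ ($g = -7 + \left(\frac{33}{26} - \frac{17}{54}\right) = -7 + \frac{335}{351} = - \frac{2122}{351} \approx -6.0456$)
$\left(57 + g\right) c{\left(12 \right)} = \left(57 - \frac{2122}{351}\right) \left(-5\right) = \frac{17885}{351} \left(-5\right) = - \frac{89425}{351}$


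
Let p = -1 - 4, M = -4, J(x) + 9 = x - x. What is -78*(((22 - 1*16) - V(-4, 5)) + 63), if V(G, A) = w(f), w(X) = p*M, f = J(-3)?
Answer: -3822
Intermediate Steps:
J(x) = -9 (J(x) = -9 + (x - x) = -9 + 0 = -9)
f = -9
p = -5
w(X) = 20 (w(X) = -5*(-4) = 20)
V(G, A) = 20
-78*(((22 - 1*16) - V(-4, 5)) + 63) = -78*(((22 - 1*16) - 1*20) + 63) = -78*(((22 - 16) - 20) + 63) = -78*((6 - 20) + 63) = -78*(-14 + 63) = -78*49 = -3822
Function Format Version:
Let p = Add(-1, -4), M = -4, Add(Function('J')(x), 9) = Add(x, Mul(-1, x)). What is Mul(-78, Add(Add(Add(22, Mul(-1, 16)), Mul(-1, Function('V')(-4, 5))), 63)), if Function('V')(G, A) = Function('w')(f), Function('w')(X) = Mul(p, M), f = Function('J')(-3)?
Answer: -3822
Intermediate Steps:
Function('J')(x) = -9 (Function('J')(x) = Add(-9, Add(x, Mul(-1, x))) = Add(-9, 0) = -9)
f = -9
p = -5
Function('w')(X) = 20 (Function('w')(X) = Mul(-5, -4) = 20)
Function('V')(G, A) = 20
Mul(-78, Add(Add(Add(22, Mul(-1, 16)), Mul(-1, Function('V')(-4, 5))), 63)) = Mul(-78, Add(Add(Add(22, Mul(-1, 16)), Mul(-1, 20)), 63)) = Mul(-78, Add(Add(Add(22, -16), -20), 63)) = Mul(-78, Add(Add(6, -20), 63)) = Mul(-78, Add(-14, 63)) = Mul(-78, 49) = -3822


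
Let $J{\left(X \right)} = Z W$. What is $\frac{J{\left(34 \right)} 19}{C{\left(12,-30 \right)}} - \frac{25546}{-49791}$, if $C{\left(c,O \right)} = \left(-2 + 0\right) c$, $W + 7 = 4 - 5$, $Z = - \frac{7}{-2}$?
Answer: $\frac{752831}{33194} \approx 22.68$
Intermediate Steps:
$Z = \frac{7}{2}$ ($Z = \left(-7\right) \left(- \frac{1}{2}\right) = \frac{7}{2} \approx 3.5$)
$W = -8$ ($W = -7 + \left(4 - 5\right) = -7 - 1 = -8$)
$C{\left(c,O \right)} = - 2 c$
$J{\left(X \right)} = -28$ ($J{\left(X \right)} = \frac{7}{2} \left(-8\right) = -28$)
$\frac{J{\left(34 \right)} 19}{C{\left(12,-30 \right)}} - \frac{25546}{-49791} = \frac{\left(-28\right) 19}{\left(-2\right) 12} - \frac{25546}{-49791} = - \frac{532}{-24} - - \frac{25546}{49791} = \left(-532\right) \left(- \frac{1}{24}\right) + \frac{25546}{49791} = \frac{133}{6} + \frac{25546}{49791} = \frac{752831}{33194}$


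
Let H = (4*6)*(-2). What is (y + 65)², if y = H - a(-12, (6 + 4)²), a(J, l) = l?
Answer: 6889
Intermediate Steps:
H = -48 (H = 24*(-2) = -48)
y = -148 (y = -48 - (6 + 4)² = -48 - 1*10² = -48 - 1*100 = -48 - 100 = -148)
(y + 65)² = (-148 + 65)² = (-83)² = 6889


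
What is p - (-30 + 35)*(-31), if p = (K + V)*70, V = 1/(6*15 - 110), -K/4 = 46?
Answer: -25457/2 ≈ -12729.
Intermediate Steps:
K = -184 (K = -4*46 = -184)
V = -1/20 (V = 1/(90 - 110) = 1/(-20) = -1/20 ≈ -0.050000)
p = -25767/2 (p = (-184 - 1/20)*70 = -3681/20*70 = -25767/2 ≈ -12884.)
p - (-30 + 35)*(-31) = -25767/2 - (-30 + 35)*(-31) = -25767/2 - 5*(-31) = -25767/2 - 1*(-155) = -25767/2 + 155 = -25457/2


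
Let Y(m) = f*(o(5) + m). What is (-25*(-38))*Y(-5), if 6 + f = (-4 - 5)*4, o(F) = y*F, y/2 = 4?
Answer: -1396500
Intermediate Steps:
y = 8 (y = 2*4 = 8)
o(F) = 8*F
f = -42 (f = -6 + (-4 - 5)*4 = -6 - 9*4 = -6 - 36 = -42)
Y(m) = -1680 - 42*m (Y(m) = -42*(8*5 + m) = -42*(40 + m) = -1680 - 42*m)
(-25*(-38))*Y(-5) = (-25*(-38))*(-1680 - 42*(-5)) = 950*(-1680 + 210) = 950*(-1470) = -1396500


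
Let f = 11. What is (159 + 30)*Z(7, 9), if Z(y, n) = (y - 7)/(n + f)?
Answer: 0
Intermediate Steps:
Z(y, n) = (-7 + y)/(11 + n) (Z(y, n) = (y - 7)/(n + 11) = (-7 + y)/(11 + n))
(159 + 30)*Z(7, 9) = (159 + 30)*((-7 + 7)/(11 + 9)) = 189*(0/20) = 189*((1/20)*0) = 189*0 = 0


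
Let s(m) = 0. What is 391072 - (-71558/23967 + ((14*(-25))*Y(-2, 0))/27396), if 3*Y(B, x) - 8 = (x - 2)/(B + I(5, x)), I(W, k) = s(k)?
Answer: 14265546343079/36477774 ≈ 3.9108e+5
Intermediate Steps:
I(W, k) = 0
Y(B, x) = 8/3 + (-2 + x)/(3*B) (Y(B, x) = 8/3 + ((x - 2)/(B + 0))/3 = 8/3 + ((-2 + x)/B)/3 = 8/3 + (-2 + x)/(3*B))
391072 - (-71558/23967 + ((14*(-25))*Y(-2, 0))/27396) = 391072 - (-71558/23967 + ((14*(-25))*((⅓)*(-2 + 0 + 8*(-2))/(-2)))/27396) = 391072 - (-71558*1/23967 - 350*(-1)*(-2 + 0 - 16)/(3*2)*(1/27396)) = 391072 - (-71558/23967 - 350*(-1)*(-18)/(3*2)*(1/27396)) = 391072 - (-71558/23967 - 350*3*(1/27396)) = 391072 - (-71558/23967 - 1050*1/27396) = 391072 - (-71558/23967 - 175/4566) = 391072 - 1*(-110309351/36477774) = 391072 + 110309351/36477774 = 14265546343079/36477774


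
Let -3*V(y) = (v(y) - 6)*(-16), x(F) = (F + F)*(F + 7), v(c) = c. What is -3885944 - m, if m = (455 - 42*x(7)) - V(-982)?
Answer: -11650309/3 ≈ -3.8834e+6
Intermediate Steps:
x(F) = 2*F*(7 + F) (x(F) = (2*F)*(7 + F) = 2*F*(7 + F))
V(y) = -32 + 16*y/3 (V(y) = -(y - 6)*(-16)/3 = -(-6 + y)*(-16)/3 = -(96 - 16*y)/3 = -32 + 16*y/3)
m = -7523/3 (m = (455 - 84*7*(7 + 7)) - (-32 + (16/3)*(-982)) = (455 - 84*7*14) - (-32 - 15712/3) = (455 - 42*196) - 1*(-15808/3) = (455 - 8232) + 15808/3 = -7777 + 15808/3 = -7523/3 ≈ -2507.7)
-3885944 - m = -3885944 - 1*(-7523/3) = -3885944 + 7523/3 = -11650309/3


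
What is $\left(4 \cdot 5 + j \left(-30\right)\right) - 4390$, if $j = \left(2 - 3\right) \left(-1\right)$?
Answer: $-4400$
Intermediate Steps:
$j = 1$ ($j = \left(-1\right) \left(-1\right) = 1$)
$\left(4 \cdot 5 + j \left(-30\right)\right) - 4390 = \left(4 \cdot 5 + 1 \left(-30\right)\right) - 4390 = \left(20 - 30\right) - 4390 = -10 - 4390 = -4400$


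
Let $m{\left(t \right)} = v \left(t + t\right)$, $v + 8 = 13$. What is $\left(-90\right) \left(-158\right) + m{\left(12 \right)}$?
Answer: $14340$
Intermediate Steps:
$v = 5$ ($v = -8 + 13 = 5$)
$m{\left(t \right)} = 10 t$ ($m{\left(t \right)} = 5 \left(t + t\right) = 5 \cdot 2 t = 10 t$)
$\left(-90\right) \left(-158\right) + m{\left(12 \right)} = \left(-90\right) \left(-158\right) + 10 \cdot 12 = 14220 + 120 = 14340$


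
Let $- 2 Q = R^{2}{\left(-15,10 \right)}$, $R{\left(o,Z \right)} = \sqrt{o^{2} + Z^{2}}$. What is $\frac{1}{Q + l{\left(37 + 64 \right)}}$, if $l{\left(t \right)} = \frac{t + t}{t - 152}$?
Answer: $- \frac{102}{16979} \approx -0.0060074$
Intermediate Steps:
$R{\left(o,Z \right)} = \sqrt{Z^{2} + o^{2}}$
$l{\left(t \right)} = \frac{2 t}{-152 + t}$
$Q = - \frac{325}{2}$ ($Q = - \frac{\left(\sqrt{10^{2} + \left(-15\right)^{2}}\right)^{2}}{2} = - \frac{\left(\sqrt{100 + 225}\right)^{2}}{2} = - \frac{\left(\sqrt{325}\right)^{2}}{2} = - \frac{\left(5 \sqrt{13}\right)^{2}}{2} = \left(- \frac{1}{2}\right) 325 = - \frac{325}{2} \approx -162.5$)
$\frac{1}{Q + l{\left(37 + 64 \right)}} = \frac{1}{- \frac{325}{2} + \frac{2 \left(37 + 64\right)}{-152 + \left(37 + 64\right)}} = \frac{1}{- \frac{325}{2} + 2 \cdot 101 \frac{1}{-152 + 101}} = \frac{1}{- \frac{325}{2} + 2 \cdot 101 \frac{1}{-51}} = \frac{1}{- \frac{325}{2} + 2 \cdot 101 \left(- \frac{1}{51}\right)} = \frac{1}{- \frac{325}{2} - \frac{202}{51}} = \frac{1}{- \frac{16979}{102}} = - \frac{102}{16979}$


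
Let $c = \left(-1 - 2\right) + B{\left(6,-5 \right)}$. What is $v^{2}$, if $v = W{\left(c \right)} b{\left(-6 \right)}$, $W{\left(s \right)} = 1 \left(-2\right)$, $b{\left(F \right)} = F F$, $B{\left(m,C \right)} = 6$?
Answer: $5184$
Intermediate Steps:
$b{\left(F \right)} = F^{2}$
$c = 3$ ($c = \left(-1 - 2\right) + 6 = -3 + 6 = 3$)
$W{\left(s \right)} = -2$
$v = -72$ ($v = - 2 \left(-6\right)^{2} = \left(-2\right) 36 = -72$)
$v^{2} = \left(-72\right)^{2} = 5184$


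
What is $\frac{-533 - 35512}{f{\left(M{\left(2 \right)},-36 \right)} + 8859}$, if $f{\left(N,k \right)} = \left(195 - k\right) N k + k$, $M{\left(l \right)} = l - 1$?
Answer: $- \frac{12015}{169} \approx -71.095$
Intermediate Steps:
$M{\left(l \right)} = -1 + l$ ($M{\left(l \right)} = l - 1 = -1 + l$)
$f{\left(N,k \right)} = k + N k \left(195 - k\right)$ ($f{\left(N,k \right)} = N \left(195 - k\right) k + k = N k \left(195 - k\right) + k = k + N k \left(195 - k\right)$)
$\frac{-533 - 35512}{f{\left(M{\left(2 \right)},-36 \right)} + 8859} = \frac{-533 - 35512}{- 36 \left(1 + 195 \left(-1 + 2\right) - \left(-1 + 2\right) \left(-36\right)\right) + 8859} = - \frac{36045}{- 36 \left(1 + 195 \cdot 1 - 1 \left(-36\right)\right) + 8859} = - \frac{36045}{- 36 \left(1 + 195 + 36\right) + 8859} = - \frac{36045}{\left(-36\right) 232 + 8859} = - \frac{36045}{-8352 + 8859} = - \frac{36045}{507} = \left(-36045\right) \frac{1}{507} = - \frac{12015}{169}$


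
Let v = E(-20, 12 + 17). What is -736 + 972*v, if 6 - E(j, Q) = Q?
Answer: -23092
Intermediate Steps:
E(j, Q) = 6 - Q
v = -23 (v = 6 - (12 + 17) = 6 - 1*29 = 6 - 29 = -23)
-736 + 972*v = -736 + 972*(-23) = -736 - 22356 = -23092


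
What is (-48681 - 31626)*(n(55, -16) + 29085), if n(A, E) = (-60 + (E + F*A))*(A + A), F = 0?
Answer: -1664362575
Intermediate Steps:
n(A, E) = 2*A*(-60 + E) (n(A, E) = (-60 + (E + 0*A))*(A + A) = (-60 + (E + 0))*(2*A) = (-60 + E)*(2*A) = 2*A*(-60 + E))
(-48681 - 31626)*(n(55, -16) + 29085) = (-48681 - 31626)*(2*55*(-60 - 16) + 29085) = -80307*(2*55*(-76) + 29085) = -80307*(-8360 + 29085) = -80307*20725 = -1664362575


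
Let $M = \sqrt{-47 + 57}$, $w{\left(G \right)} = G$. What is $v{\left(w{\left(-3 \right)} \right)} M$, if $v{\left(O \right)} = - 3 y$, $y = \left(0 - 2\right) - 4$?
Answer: $18 \sqrt{10} \approx 56.921$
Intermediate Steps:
$y = -6$ ($y = -2 - 4 = -6$)
$M = \sqrt{10} \approx 3.1623$
$v{\left(O \right)} = 18$ ($v{\left(O \right)} = \left(-3\right) \left(-6\right) = 18$)
$v{\left(w{\left(-3 \right)} \right)} M = 18 \sqrt{10}$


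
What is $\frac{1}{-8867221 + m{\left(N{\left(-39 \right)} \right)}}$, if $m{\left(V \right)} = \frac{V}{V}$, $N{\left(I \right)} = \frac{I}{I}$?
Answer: $- \frac{1}{8867220} \approx -1.1277 \cdot 10^{-7}$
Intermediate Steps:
$N{\left(I \right)} = 1$
$m{\left(V \right)} = 1$
$\frac{1}{-8867221 + m{\left(N{\left(-39 \right)} \right)}} = \frac{1}{-8867221 + 1} = \frac{1}{-8867220} = - \frac{1}{8867220}$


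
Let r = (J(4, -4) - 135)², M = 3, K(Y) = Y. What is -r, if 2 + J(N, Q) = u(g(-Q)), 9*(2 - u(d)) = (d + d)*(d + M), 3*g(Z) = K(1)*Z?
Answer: -121859521/6561 ≈ -18573.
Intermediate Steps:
g(Z) = Z/3 (g(Z) = (1*Z)/3 = Z/3)
u(d) = 2 - 2*d*(3 + d)/9 (u(d) = 2 - (d + d)*(d + 3)/9 = 2 - 2*d*(3 + d)/9)
J(N, Q) = -2*Q²/81 + 2*Q/9 (J(N, Q) = -2 + (2 - 2*(-Q)/9 - 2*Q²/9/9) = -2 + (2 - (-2)*Q/9 - 2*Q²/9/9) = -2 + (2 + 2*Q/9 - 2*Q²/81) = -2 + (2 - 2*Q²/81 + 2*Q/9) = -2*Q²/81 + 2*Q/9)
r = 121859521/6561 (r = ((2/81)*(-4)*(9 - 1*(-4)) - 135)² = ((2/81)*(-4)*(9 + 4) - 135)² = ((2/81)*(-4)*13 - 135)² = (-104/81 - 135)² = (-11039/81)² = 121859521/6561 ≈ 18573.)
-r = -1*121859521/6561 = -121859521/6561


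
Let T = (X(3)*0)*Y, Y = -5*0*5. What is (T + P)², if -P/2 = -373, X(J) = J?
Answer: 556516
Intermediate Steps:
Y = 0 (Y = 0*5 = 0)
P = 746 (P = -2*(-373) = 746)
T = 0 (T = (3*0)*0 = 0*0 = 0)
(T + P)² = (0 + 746)² = 746² = 556516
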